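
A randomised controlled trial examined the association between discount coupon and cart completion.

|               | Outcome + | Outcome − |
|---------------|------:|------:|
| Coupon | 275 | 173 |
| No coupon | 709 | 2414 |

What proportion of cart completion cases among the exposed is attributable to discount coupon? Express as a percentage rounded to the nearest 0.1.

63.0

Cells: a = 275, b = 173, c = 709, d = 2414.
Risk in exposed = 275/448 = 0.61384; risk in unexposed = 709/3123 = 0.22703.
RR = 0.61384/0.22703 = 2.70384
AR% = (RR − 1)/RR × 100 = (2.70384 − 1)/2.70384 × 100 = 63.0155%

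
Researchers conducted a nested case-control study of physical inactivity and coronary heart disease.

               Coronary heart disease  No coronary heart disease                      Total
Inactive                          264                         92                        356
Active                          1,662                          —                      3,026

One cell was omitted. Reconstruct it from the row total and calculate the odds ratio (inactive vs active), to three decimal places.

2.355

The missing cell is in the unexposed row: 3026 − 1662 = 1364.
So a = 264, b = 92, c = 1662, d = 1364.
OR = (a·d)/(b·c) = (264 × 1364) / (92 × 1662) = 360096 / 152904 = 2.35505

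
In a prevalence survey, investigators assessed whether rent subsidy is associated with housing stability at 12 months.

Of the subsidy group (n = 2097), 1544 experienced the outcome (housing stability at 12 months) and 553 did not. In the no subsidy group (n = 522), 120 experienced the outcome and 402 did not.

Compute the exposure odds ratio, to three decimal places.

From the description: a = 1544, b = 553, c = 120, d = 402.
OR = (a·d)/(b·c) = (1544 × 402) / (553 × 120) = 620688 / 66360 = 9.35335
The odds of housing stability at 12 months are about 9.35 times as high in the subsidy group.

9.353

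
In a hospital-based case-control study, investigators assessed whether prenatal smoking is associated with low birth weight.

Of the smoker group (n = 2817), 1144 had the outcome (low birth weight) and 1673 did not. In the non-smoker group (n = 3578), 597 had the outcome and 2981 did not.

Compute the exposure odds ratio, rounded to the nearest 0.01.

From the description: a = 1144, b = 1673, c = 597, d = 2981.
OR = (a·d)/(b·c) = (1144 × 2981) / (1673 × 597) = 3410264 / 998781 = 3.41443
The odds of low birth weight are about 3.41 times as high in the smoker group.

3.41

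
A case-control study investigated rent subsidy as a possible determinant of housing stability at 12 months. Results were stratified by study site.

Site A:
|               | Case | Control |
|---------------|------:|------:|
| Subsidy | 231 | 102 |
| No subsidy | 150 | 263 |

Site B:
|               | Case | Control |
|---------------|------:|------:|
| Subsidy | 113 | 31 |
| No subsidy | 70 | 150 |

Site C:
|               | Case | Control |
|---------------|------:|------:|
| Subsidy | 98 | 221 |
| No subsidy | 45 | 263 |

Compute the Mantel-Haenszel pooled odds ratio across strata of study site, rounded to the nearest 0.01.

OR_MH = Σ(aᵢdᵢ/nᵢ) / Σ(bᵢcᵢ/nᵢ), where nᵢ is the stratum total.
Stratum 1 (Site A): n = 746; a·d/n = 231·263/746 = 81.4383; b·c/n = 102·150/746 = 20.5094
Stratum 2 (Site B): n = 364; a·d/n = 113·150/364 = 46.5659; b·c/n = 31·70/364 = 5.9615
Stratum 3 (Site C): n = 627; a·d/n = 98·263/627 = 41.1069; b·c/n = 221·45/627 = 15.8612
OR_MH = (81.4383 + 46.5659 + 41.1069) / (20.5094 + 5.9615 + 15.8612) = 169.1111 / 42.3322 = 3.99486

3.99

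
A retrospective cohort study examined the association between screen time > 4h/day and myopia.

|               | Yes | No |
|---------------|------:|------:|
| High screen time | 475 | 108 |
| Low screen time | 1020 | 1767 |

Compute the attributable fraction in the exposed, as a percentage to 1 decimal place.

55.1

Cells: a = 475, b = 108, c = 1020, d = 1767.
Risk in exposed = 475/583 = 0.81475; risk in unexposed = 1020/2787 = 0.36598.
RR = 0.81475/0.36598 = 2.22619
AR% = (RR − 1)/RR × 100 = (2.22619 − 1)/2.22619 × 100 = 55.0802%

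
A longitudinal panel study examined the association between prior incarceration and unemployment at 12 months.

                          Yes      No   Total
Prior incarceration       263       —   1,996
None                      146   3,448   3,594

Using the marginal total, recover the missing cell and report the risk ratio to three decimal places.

3.244

The missing cell is in the exposed row: 1996 − 263 = 1733.
So a = 263, b = 1733, c = 146, d = 3448.
RR = [a/(a+b)] / [c/(c+d)] = (263/1996) / (146/3594) = 0.13176/0.04062 = 3.24355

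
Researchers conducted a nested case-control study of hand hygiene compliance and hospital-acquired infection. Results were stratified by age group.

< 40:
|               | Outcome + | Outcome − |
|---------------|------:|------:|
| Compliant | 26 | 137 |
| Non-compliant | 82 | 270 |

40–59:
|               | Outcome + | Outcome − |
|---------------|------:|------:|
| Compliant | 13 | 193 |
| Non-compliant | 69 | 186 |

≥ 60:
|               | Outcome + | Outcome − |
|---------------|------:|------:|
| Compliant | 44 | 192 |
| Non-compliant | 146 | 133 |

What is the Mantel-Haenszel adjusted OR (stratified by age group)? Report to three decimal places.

OR_MH = Σ(aᵢdᵢ/nᵢ) / Σ(bᵢcᵢ/nᵢ), where nᵢ is the stratum total.
Stratum 1 (< 40): n = 515; a·d/n = 26·270/515 = 13.6311; b·c/n = 137·82/515 = 21.8136
Stratum 2 (40–59): n = 461; a·d/n = 13·186/461 = 5.2451; b·c/n = 193·69/461 = 28.8872
Stratum 3 (≥ 60): n = 515; a·d/n = 44·133/515 = 11.3631; b·c/n = 192·146/515 = 54.4311
OR_MH = (13.6311 + 5.2451 + 11.3631) / (21.8136 + 28.8872 + 54.4311) = 30.2393 / 105.1319 = 0.28763

0.288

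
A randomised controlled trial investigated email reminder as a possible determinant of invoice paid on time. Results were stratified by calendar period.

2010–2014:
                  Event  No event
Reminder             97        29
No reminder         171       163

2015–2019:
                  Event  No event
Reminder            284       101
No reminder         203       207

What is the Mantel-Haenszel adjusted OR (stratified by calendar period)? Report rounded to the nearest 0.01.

2.96

OR_MH = Σ(aᵢdᵢ/nᵢ) / Σ(bᵢcᵢ/nᵢ), where nᵢ is the stratum total.
Stratum 1 (2010–2014): n = 460; a·d/n = 97·163/460 = 34.3717; b·c/n = 29·171/460 = 10.7804
Stratum 2 (2015–2019): n = 795; a·d/n = 284·207/795 = 73.9472; b·c/n = 101·203/795 = 25.7899
OR_MH = (34.3717 + 73.9472) / (10.7804 + 25.7899) = 108.3189 / 36.5704 = 2.96193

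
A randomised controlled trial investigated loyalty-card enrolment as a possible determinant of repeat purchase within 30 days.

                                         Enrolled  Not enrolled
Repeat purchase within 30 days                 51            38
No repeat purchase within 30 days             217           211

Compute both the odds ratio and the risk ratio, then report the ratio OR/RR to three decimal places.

1.047

Reading the table with exposure as columns: a = 51 (Enrolled, case), b = 217 (Enrolled, non-case), c = 38 (Not enrolled, case), d = 211.
OR = (51·211)/(217·38) = 10761/8246 = 1.30500
Risk in exposed = 51/268 = 0.19030; risk in unexposed = 38/249 = 0.15261; RR = 1.24696
OR/RR = 1.30500 / 1.24696 = 1.04655
The outcome is not rare, so the OR lies further from 1 than the RR.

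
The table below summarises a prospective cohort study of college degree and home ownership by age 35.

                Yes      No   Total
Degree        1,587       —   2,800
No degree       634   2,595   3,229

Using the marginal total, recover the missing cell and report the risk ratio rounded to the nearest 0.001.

2.887

The missing cell is in the exposed row: 2800 − 1587 = 1213.
So a = 1587, b = 1213, c = 634, d = 2595.
RR = [a/(a+b)] / [c/(c+d)] = (1587/2800) / (634/3229) = 0.56679/0.19635 = 2.88667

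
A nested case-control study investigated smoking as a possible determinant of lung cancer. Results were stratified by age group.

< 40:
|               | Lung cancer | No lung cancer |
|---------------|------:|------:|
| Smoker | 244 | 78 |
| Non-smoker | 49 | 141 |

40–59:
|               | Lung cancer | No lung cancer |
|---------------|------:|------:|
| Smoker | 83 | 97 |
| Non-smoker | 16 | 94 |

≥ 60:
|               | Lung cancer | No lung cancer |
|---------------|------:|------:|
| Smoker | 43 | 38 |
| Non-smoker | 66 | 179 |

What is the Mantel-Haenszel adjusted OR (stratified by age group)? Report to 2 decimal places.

5.74

OR_MH = Σ(aᵢdᵢ/nᵢ) / Σ(bᵢcᵢ/nᵢ), where nᵢ is the stratum total.
Stratum 1 (< 40): n = 512; a·d/n = 244·141/512 = 67.1953; b·c/n = 78·49/512 = 7.4648
Stratum 2 (40–59): n = 290; a·d/n = 83·94/290 = 26.9034; b·c/n = 97·16/290 = 5.3517
Stratum 3 (≥ 60): n = 326; a·d/n = 43·179/326 = 23.6104; b·c/n = 38·66/326 = 7.6933
OR_MH = (67.1953 + 26.9034 + 23.6104) / (7.4648 + 5.3517 + 7.6933) = 117.7092 / 20.5098 = 5.73916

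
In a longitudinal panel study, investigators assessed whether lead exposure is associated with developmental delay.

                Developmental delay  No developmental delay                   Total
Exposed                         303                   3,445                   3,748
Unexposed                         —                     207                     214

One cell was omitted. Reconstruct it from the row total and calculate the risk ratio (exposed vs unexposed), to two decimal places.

2.47

The missing cell is in the unexposed row: 214 − 207 = 7.
So a = 303, b = 3445, c = 7, d = 207.
RR = [a/(a+b)] / [c/(c+d)] = (303/3748) / (7/214) = 0.08084/0.03271 = 2.47149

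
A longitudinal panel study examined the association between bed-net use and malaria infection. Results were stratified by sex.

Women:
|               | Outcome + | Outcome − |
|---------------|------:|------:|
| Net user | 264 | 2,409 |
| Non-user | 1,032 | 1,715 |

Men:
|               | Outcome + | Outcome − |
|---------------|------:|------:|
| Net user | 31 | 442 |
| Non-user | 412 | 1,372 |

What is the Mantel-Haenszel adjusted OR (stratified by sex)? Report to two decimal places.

0.19

OR_MH = Σ(aᵢdᵢ/nᵢ) / Σ(bᵢcᵢ/nᵢ), where nᵢ is the stratum total.
Stratum 1 (Women): n = 5420; a·d/n = 264·1715/5420 = 83.5351; b·c/n = 2409·1032/5420 = 458.6878
Stratum 2 (Men): n = 2257; a·d/n = 31·1372/2257 = 18.8445; b·c/n = 442·412/2257 = 80.6841
OR_MH = (83.5351 + 18.8445) / (458.6878 + 80.6841) = 102.3795 / 539.3719 = 0.18981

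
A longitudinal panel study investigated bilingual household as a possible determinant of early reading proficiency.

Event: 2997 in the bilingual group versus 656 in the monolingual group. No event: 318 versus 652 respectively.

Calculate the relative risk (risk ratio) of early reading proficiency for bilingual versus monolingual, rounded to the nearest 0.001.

From the description: a = 2997, b = 318, c = 656, d = 652.
Risk in exposed = 2997/3315 = 0.90407; risk in unexposed = 656/1308 = 0.50153.
RR = 0.90407 / 0.50153 = 1.80263
The risk among the exposed is 1.80 times that among the unexposed.

1.803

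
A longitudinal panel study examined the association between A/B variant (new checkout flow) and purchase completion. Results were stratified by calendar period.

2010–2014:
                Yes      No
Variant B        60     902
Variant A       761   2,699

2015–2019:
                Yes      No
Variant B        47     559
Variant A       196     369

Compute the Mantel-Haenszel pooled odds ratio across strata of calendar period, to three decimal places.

OR_MH = Σ(aᵢdᵢ/nᵢ) / Σ(bᵢcᵢ/nᵢ), where nᵢ is the stratum total.
Stratum 1 (2010–2014): n = 4422; a·d/n = 60·2699/4422 = 36.6214; b·c/n = 902·761/4422 = 155.2289
Stratum 2 (2015–2019): n = 1171; a·d/n = 47·369/1171 = 14.8104; b·c/n = 559·196/1171 = 93.5645
OR_MH = (36.6214 + 14.8104) / (155.2289 + 93.5645) = 51.4319 / 248.7933 = 0.20673

0.207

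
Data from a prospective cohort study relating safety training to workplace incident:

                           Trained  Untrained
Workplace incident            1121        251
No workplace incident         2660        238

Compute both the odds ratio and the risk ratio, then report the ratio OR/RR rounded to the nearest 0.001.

0.692

Reading the table with exposure as columns: a = 1121 (Trained, case), b = 2660 (Trained, non-case), c = 251 (Untrained, case), d = 238.
OR = (1121·238)/(2660·251) = 266798/667660 = 0.39960
Risk in exposed = 1121/3781 = 0.29648; risk in unexposed = 251/489 = 0.51329; RR = 0.57761
OR/RR = 0.39960 / 0.57761 = 0.69182
The outcome is not rare, so the OR lies further from 1 than the RR.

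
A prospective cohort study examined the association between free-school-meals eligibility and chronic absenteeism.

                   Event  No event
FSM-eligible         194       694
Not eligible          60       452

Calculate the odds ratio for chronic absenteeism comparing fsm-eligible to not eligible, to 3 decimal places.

Cells: a = 194, b = 694, c = 60, d = 452.
OR = (a·d)/(b·c) = (194 × 452) / (694 × 60) = 87688 / 41640 = 2.10586
The odds of chronic absenteeism are about 2.11 times as high in the fsm-eligible group.

2.106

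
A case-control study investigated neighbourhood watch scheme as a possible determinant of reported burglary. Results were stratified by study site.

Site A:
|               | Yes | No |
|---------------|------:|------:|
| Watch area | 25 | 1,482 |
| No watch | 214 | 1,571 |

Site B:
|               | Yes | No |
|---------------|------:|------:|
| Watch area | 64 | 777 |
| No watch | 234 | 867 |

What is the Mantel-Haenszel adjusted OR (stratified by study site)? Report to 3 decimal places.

OR_MH = Σ(aᵢdᵢ/nᵢ) / Σ(bᵢcᵢ/nᵢ), where nᵢ is the stratum total.
Stratum 1 (Site A): n = 3292; a·d/n = 25·1571/3292 = 11.9304; b·c/n = 1482·214/3292 = 96.3390
Stratum 2 (Site B): n = 1942; a·d/n = 64·867/1942 = 28.5726; b·c/n = 777·234/1942 = 93.6241
OR_MH = (11.9304 + 28.5726) / (96.3390 + 93.6241) = 40.5030 / 189.9631 = 0.21322

0.213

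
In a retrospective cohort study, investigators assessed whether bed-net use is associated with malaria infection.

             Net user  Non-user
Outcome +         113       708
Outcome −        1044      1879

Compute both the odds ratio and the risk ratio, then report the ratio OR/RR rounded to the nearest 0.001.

0.805

Reading the table with exposure as columns: a = 113 (Net user, case), b = 1044 (Net user, non-case), c = 708 (Non-user, case), d = 1879.
OR = (113·1879)/(1044·708) = 212327/739152 = 0.28726
Risk in exposed = 113/1157 = 0.09767; risk in unexposed = 708/2587 = 0.27368; RR = 0.35687
OR/RR = 0.28726 / 0.35687 = 0.80494
The outcome is not rare, so the OR lies further from 1 than the RR.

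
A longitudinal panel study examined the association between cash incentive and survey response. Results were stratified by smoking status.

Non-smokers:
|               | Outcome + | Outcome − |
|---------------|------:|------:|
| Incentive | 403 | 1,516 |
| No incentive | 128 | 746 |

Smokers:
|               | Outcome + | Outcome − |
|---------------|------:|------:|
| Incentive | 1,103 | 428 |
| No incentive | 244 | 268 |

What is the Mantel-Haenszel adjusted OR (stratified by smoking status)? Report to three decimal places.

2.092

OR_MH = Σ(aᵢdᵢ/nᵢ) / Σ(bᵢcᵢ/nᵢ), where nᵢ is the stratum total.
Stratum 1 (Non-smokers): n = 2793; a·d/n = 403·746/2793 = 107.6398; b·c/n = 1516·128/2793 = 69.4765
Stratum 2 (Smokers): n = 2043; a·d/n = 1103·268/2043 = 144.6911; b·c/n = 428·244/2043 = 51.1170
OR_MH = (107.6398 + 144.6911) / (69.4765 + 51.1170) = 252.3310 / 120.5935 = 2.09241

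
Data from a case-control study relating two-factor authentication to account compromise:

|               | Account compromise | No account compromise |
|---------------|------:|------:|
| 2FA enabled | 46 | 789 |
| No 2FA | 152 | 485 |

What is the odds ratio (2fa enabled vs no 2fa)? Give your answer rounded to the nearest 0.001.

Cells: a = 46, b = 789, c = 152, d = 485.
OR = (a·d)/(b·c) = (46 × 485) / (789 × 152) = 22310 / 119928 = 0.18603
Exposure is associated with lower odds of account compromise (OR = 0.19 < 1).

0.186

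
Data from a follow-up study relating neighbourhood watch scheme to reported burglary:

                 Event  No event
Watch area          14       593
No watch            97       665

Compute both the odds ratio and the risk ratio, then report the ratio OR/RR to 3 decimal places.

Cells: a = 14, b = 593, c = 97, d = 665.
OR = (14·665)/(593·97) = 9310/57521 = 0.16185
Risk in exposed = 14/607 = 0.02306; risk in unexposed = 97/762 = 0.12730; RR = 0.18119
OR/RR = 0.16185 / 0.18119 = 0.89331
The outcome is not rare, so the OR lies further from 1 than the RR.

0.893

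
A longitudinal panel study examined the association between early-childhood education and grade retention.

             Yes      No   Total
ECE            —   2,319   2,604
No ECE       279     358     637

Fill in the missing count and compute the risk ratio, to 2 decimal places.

The missing cell is in the exposed row: 2604 − 2319 = 285.
So a = 285, b = 2319, c = 279, d = 358.
RR = [a/(a+b)] / [c/(c+d)] = (285/2604) / (279/637) = 0.10945/0.43799 = 0.24988

0.25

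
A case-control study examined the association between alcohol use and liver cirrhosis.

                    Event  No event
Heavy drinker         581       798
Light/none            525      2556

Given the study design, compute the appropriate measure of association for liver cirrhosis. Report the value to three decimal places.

Cells: a = 581, b = 798, c = 525, d = 2556.
This is a case-control study: participants were sampled on outcome status, so risks in the source population cannot be estimated directly — relative risk is not valid here. The odds ratio is the appropriate measure.
OR = (a·d)/(b·c) = (581 × 2556) / (798 × 525) = 1485036 / 418950 = 3.54466

3.545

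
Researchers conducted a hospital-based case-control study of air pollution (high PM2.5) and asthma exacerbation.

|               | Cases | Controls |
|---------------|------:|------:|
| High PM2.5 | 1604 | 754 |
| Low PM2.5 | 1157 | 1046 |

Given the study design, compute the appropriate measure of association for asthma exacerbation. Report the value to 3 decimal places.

Cells: a = 1604, b = 754, c = 1157, d = 1046.
This is a hospital-based case-control study: participants were sampled on outcome status, so risks in the source population cannot be estimated directly — relative risk is not valid here. The odds ratio is the appropriate measure.
OR = (a·d)/(b·c) = (1604 × 1046) / (754 × 1157) = 1677784 / 872378 = 1.92323

1.923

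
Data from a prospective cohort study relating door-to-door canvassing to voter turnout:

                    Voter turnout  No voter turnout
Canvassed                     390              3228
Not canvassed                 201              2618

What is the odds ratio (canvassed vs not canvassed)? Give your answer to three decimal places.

1.574

Cells: a = 390, b = 3228, c = 201, d = 2618.
OR = (a·d)/(b·c) = (390 × 2618) / (3228 × 201) = 1021020 / 648828 = 1.57364
The odds of voter turnout are about 1.57 times as high in the canvassed group.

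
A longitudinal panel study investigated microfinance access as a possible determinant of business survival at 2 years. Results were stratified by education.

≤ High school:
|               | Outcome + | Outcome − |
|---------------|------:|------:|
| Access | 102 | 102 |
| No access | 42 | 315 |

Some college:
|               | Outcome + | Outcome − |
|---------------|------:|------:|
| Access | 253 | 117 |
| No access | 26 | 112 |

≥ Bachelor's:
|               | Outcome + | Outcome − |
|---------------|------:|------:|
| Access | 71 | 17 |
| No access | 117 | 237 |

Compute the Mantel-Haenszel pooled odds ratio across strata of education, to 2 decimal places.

8.34

OR_MH = Σ(aᵢdᵢ/nᵢ) / Σ(bᵢcᵢ/nᵢ), where nᵢ is the stratum total.
Stratum 1 (≤ High school): n = 561; a·d/n = 102·315/561 = 57.2727; b·c/n = 102·42/561 = 7.6364
Stratum 2 (Some college): n = 508; a·d/n = 253·112/508 = 55.7795; b·c/n = 117·26/508 = 5.9882
Stratum 3 (≥ Bachelor's): n = 442; a·d/n = 71·237/442 = 38.0701; b·c/n = 17·117/442 = 4.5000
OR_MH = (57.2727 + 55.7795 + 38.0701) / (7.6364 + 5.9882 + 4.5000) = 151.1224 / 18.1246 = 8.33799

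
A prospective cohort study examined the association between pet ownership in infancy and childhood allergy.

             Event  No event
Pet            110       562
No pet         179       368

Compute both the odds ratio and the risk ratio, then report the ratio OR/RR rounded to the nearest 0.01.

0.80

Cells: a = 110, b = 562, c = 179, d = 368.
OR = (110·368)/(562·179) = 40480/100598 = 0.40239
Risk in exposed = 110/672 = 0.16369; risk in unexposed = 179/547 = 0.32724; RR = 0.50022
OR/RR = 0.40239 / 0.50022 = 0.80444
The outcome is not rare, so the OR lies further from 1 than the RR.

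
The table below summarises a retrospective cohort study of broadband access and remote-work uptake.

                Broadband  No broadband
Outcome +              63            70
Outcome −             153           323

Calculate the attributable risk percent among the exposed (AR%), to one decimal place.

Reading the table with exposure as columns: a = 63 (Broadband, case), b = 153 (Broadband, non-case), c = 70 (No broadband, case), d = 323.
Risk in exposed = 63/216 = 0.29167; risk in unexposed = 70/393 = 0.17812.
RR = 0.29167/0.17812 = 1.63750
AR% = (RR − 1)/RR × 100 = (1.63750 − 1)/1.63750 × 100 = 38.9313%

38.9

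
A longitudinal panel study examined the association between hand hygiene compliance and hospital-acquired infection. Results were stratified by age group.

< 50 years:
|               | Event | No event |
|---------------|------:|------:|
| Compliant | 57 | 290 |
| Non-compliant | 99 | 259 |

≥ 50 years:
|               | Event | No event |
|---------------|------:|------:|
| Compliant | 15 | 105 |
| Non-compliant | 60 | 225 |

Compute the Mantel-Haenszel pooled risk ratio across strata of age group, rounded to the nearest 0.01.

RR_MH = Σ(aᵢ·n₀ᵢ/nᵢ) / Σ(cᵢ·n₁ᵢ/nᵢ), with n₁ᵢ = aᵢ+bᵢ (exposed), n₀ᵢ = cᵢ+dᵢ (unexposed), nᵢ = n₁ᵢ+n₀ᵢ.
Stratum 1 (< 50 years): n₁ = 347, n₀ = 358, n = 705; a·n₀/n = 57·358/705 = 28.9447; c·n₁/n = 99·347/705 = 48.7277
Stratum 2 (≥ 50 years): n₁ = 120, n₀ = 285, n = 405; a·n₀/n = 15·285/405 = 10.5556; c·n₁/n = 60·120/405 = 17.7778
RR_MH = (28.9447 + 10.5556) / (48.7277 + 17.7778) = 39.5002 / 66.5054 = 0.59394

0.59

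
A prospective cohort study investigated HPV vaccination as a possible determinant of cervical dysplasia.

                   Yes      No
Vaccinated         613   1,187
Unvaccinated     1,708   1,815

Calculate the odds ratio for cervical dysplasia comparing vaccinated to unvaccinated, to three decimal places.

Cells: a = 613, b = 1187, c = 1708, d = 1815.
OR = (a·d)/(b·c) = (613 × 1815) / (1187 × 1708) = 1112595 / 2027396 = 0.54878
Exposure is associated with lower odds of cervical dysplasia (OR = 0.55 < 1).

0.549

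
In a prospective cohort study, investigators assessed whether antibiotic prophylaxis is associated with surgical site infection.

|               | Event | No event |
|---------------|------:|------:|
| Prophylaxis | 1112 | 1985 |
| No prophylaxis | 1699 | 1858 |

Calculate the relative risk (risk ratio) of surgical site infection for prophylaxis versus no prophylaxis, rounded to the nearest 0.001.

Cells: a = 1112, b = 1985, c = 1699, d = 1858.
Risk in exposed = 1112/3097 = 0.35906; risk in unexposed = 1699/3557 = 0.47765.
RR = 0.35906 / 0.47765 = 0.75172
The risk is 25% lower among the exposed than among the unexposed.

0.752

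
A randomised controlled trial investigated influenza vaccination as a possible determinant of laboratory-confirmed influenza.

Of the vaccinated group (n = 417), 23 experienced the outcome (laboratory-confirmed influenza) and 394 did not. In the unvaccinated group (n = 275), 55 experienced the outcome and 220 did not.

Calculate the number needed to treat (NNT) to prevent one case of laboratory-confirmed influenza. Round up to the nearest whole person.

7

Risk in treated group = 23/417 = 0.05516; risk in control = 55/275 = 0.20000.
Absolute risk reduction = 0.20000 − 0.05516 = 0.14484
NNT = 1 / ARR = 1 / 0.14484 = 6.904 → round up → 7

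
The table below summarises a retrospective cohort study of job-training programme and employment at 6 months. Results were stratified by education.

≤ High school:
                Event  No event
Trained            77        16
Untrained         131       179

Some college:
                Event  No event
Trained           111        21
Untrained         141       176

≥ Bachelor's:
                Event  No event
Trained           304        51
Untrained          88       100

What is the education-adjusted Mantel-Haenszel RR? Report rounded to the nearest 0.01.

1.88

RR_MH = Σ(aᵢ·n₀ᵢ/nᵢ) / Σ(cᵢ·n₁ᵢ/nᵢ), with n₁ᵢ = aᵢ+bᵢ (exposed), n₀ᵢ = cᵢ+dᵢ (unexposed), nᵢ = n₁ᵢ+n₀ᵢ.
Stratum 1 (≤ High school): n₁ = 93, n₀ = 310, n = 403; a·n₀/n = 77·310/403 = 59.2308; c·n₁/n = 131·93/403 = 30.2308
Stratum 2 (Some college): n₁ = 132, n₀ = 317, n = 449; a·n₀/n = 111·317/449 = 78.3675; c·n₁/n = 141·132/449 = 41.4521
Stratum 3 (≥ Bachelor's): n₁ = 355, n₀ = 188, n = 543; a·n₀/n = 304·188/543 = 105.2523; c·n₁/n = 88·355/543 = 57.5322
RR_MH = (59.2308 + 78.3675 + 105.2523) / (30.2308 + 41.4521 + 57.5322) = 242.8506 / 129.2151 = 1.87943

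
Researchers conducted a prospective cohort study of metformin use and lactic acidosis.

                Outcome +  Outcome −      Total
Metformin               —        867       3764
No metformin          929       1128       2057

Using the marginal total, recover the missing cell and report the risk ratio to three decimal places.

1.704

The missing cell is in the exposed row: 3764 − 867 = 2897.
So a = 2897, b = 867, c = 929, d = 1128.
RR = [a/(a+b)] / [c/(c+d)] = (2897/3764) / (929/2057) = 0.76966/0.45163 = 1.70419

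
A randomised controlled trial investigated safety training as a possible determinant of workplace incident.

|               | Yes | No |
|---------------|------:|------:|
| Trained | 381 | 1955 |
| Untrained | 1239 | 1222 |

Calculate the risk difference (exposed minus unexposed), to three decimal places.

-0.340

Cells: a = 381, b = 1955, c = 1239, d = 1222.
Risk in exposed = 381/2336 = 0.163099; risk in unexposed = 1239/2461 = 0.503454.
Risk difference = 0.163099 − 0.503454 = -0.340355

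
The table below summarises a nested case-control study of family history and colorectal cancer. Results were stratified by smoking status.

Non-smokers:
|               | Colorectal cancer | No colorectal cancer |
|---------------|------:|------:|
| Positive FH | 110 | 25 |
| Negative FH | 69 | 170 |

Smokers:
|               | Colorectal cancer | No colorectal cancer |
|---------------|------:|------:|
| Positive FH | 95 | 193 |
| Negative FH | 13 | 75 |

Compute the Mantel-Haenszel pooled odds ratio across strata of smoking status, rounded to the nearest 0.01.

6.11

OR_MH = Σ(aᵢdᵢ/nᵢ) / Σ(bᵢcᵢ/nᵢ), where nᵢ is the stratum total.
Stratum 1 (Non-smokers): n = 374; a·d/n = 110·170/374 = 50.0000; b·c/n = 25·69/374 = 4.6123
Stratum 2 (Smokers): n = 376; a·d/n = 95·75/376 = 18.9495; b·c/n = 193·13/376 = 6.6729
OR_MH = (50.0000 + 18.9495) / (4.6123 + 6.6729) = 68.9495 / 11.2852 = 6.10974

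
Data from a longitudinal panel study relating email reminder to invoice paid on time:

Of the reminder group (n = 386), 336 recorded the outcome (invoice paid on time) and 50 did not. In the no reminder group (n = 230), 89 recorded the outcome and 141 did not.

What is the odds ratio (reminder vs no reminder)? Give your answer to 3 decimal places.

From the description: a = 336, b = 50, c = 89, d = 141.
OR = (a·d)/(b·c) = (336 × 141) / (50 × 89) = 47376 / 4450 = 10.64629
The odds of invoice paid on time are about 10.65 times as high in the reminder group.

10.646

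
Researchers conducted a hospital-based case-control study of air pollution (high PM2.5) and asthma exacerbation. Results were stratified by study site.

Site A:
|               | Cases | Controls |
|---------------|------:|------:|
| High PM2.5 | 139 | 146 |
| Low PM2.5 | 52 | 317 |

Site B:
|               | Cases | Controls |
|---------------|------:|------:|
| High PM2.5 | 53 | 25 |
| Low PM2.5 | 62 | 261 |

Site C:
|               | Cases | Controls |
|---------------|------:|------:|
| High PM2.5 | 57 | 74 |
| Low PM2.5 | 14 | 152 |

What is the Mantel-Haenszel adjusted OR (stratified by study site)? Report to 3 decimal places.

6.911

OR_MH = Σ(aᵢdᵢ/nᵢ) / Σ(bᵢcᵢ/nᵢ), where nᵢ is the stratum total.
Stratum 1 (Site A): n = 654; a·d/n = 139·317/654 = 67.3746; b·c/n = 146·52/654 = 11.6086
Stratum 2 (Site B): n = 401; a·d/n = 53·261/401 = 34.4963; b·c/n = 25·62/401 = 3.8653
Stratum 3 (Site C): n = 297; a·d/n = 57·152/297 = 29.1717; b·c/n = 74·14/297 = 3.4882
OR_MH = (67.3746 + 34.4963 + 29.1717) / (11.6086 + 3.8653 + 3.4882) = 131.0426 / 18.9621 = 6.91076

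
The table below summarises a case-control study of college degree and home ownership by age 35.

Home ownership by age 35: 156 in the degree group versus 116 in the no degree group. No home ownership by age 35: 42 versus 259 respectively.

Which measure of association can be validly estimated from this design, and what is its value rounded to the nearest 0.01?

8.29

From the description: a = 156, b = 42, c = 116, d = 259.
This is a case-control study: participants were sampled on outcome status, so risks in the source population cannot be estimated directly — relative risk is not valid here. The odds ratio is the appropriate measure.
OR = (a·d)/(b·c) = (156 × 259) / (42 × 116) = 40404 / 4872 = 8.29310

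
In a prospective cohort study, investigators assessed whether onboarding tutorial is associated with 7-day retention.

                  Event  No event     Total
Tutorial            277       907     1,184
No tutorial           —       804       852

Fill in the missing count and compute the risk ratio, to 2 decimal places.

4.15

The missing cell is in the unexposed row: 852 − 804 = 48.
So a = 277, b = 907, c = 48, d = 804.
RR = [a/(a+b)] / [c/(c+d)] = (277/1184) / (48/852) = 0.23395/0.05634 = 4.15266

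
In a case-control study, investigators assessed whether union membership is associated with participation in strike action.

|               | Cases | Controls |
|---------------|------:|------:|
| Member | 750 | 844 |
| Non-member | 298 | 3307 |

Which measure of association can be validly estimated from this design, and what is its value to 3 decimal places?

Cells: a = 750, b = 844, c = 298, d = 3307.
This is a case-control study: participants were sampled on outcome status, so risks in the source population cannot be estimated directly — relative risk is not valid here. The odds ratio is the appropriate measure.
OR = (a·d)/(b·c) = (750 × 3307) / (844 × 298) = 2480250 / 251512 = 9.86136

9.861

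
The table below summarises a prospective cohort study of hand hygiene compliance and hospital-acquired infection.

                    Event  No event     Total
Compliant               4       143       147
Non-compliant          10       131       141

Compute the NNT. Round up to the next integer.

23

Risk in treated group = 4/147 = 0.02721; risk in control = 10/141 = 0.07092.
Absolute risk reduction = 0.07092 − 0.02721 = 0.04371
NNT = 1 / ARR = 1 / 0.04371 = 22.877 → round up → 23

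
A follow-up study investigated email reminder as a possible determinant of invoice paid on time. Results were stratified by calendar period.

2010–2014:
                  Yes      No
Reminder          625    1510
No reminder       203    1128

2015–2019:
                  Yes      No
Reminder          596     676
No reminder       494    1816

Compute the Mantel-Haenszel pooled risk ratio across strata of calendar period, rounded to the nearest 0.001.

2.078

RR_MH = Σ(aᵢ·n₀ᵢ/nᵢ) / Σ(cᵢ·n₁ᵢ/nᵢ), with n₁ᵢ = aᵢ+bᵢ (exposed), n₀ᵢ = cᵢ+dᵢ (unexposed), nᵢ = n₁ᵢ+n₀ᵢ.
Stratum 1 (2010–2014): n₁ = 2135, n₀ = 1331, n = 3466; a·n₀/n = 625·1331/3466 = 240.0101; c·n₁/n = 203·2135/3466 = 125.0447
Stratum 2 (2015–2019): n₁ = 1272, n₀ = 2310, n = 3582; a·n₀/n = 596·2310/3582 = 384.3551; c·n₁/n = 494·1272/3582 = 175.4238
RR_MH = (240.0101 + 384.3551) / (125.0447 + 175.4238) = 624.3652 / 300.4685 = 2.07797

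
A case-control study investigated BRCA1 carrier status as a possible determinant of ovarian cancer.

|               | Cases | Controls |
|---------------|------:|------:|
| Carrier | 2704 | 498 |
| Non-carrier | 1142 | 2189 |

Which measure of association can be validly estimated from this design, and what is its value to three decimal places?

10.408

Cells: a = 2704, b = 498, c = 1142, d = 2189.
This is a case-control study: participants were sampled on outcome status, so risks in the source population cannot be estimated directly — relative risk is not valid here. The odds ratio is the appropriate measure.
OR = (a·d)/(b·c) = (2704 × 2189) / (498 × 1142) = 5919056 / 568716 = 10.40775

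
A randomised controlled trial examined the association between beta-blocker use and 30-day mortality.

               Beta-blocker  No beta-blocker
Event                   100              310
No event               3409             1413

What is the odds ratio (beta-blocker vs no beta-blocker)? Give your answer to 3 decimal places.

0.134

Reading the table with exposure as columns: a = 100 (Beta-blocker, case), b = 3409 (Beta-blocker, non-case), c = 310 (No beta-blocker, case), d = 1413.
OR = (a·d)/(b·c) = (100 × 1413) / (3409 × 310) = 141300 / 1056790 = 0.13371
Exposure is associated with lower odds of 30-day mortality (OR = 0.13 < 1).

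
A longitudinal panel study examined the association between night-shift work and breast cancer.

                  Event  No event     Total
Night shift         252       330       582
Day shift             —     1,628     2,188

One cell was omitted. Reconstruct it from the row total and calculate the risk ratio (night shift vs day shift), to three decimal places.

The missing cell is in the unexposed row: 2188 − 1628 = 560.
So a = 252, b = 330, c = 560, d = 1628.
RR = [a/(a+b)] / [c/(c+d)] = (252/582) / (560/2188) = 0.43299/0.25594 = 1.69175

1.692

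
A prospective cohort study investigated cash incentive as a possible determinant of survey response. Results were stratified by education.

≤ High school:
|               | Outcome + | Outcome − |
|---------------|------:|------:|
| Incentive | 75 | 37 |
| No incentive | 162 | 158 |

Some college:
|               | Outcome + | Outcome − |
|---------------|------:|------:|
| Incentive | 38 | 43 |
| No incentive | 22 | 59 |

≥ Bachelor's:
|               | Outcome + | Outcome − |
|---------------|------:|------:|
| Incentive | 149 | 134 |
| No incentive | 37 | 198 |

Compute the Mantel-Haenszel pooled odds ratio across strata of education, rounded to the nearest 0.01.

3.35

OR_MH = Σ(aᵢdᵢ/nᵢ) / Σ(bᵢcᵢ/nᵢ), where nᵢ is the stratum total.
Stratum 1 (≤ High school): n = 432; a·d/n = 75·158/432 = 27.4306; b·c/n = 37·162/432 = 13.8750
Stratum 2 (Some college): n = 162; a·d/n = 38·59/162 = 13.8395; b·c/n = 43·22/162 = 5.8395
Stratum 3 (≥ Bachelor's): n = 518; a·d/n = 149·198/518 = 56.9537; b·c/n = 134·37/518 = 9.5714
OR_MH = (27.4306 + 13.8395 + 56.9537) / (13.8750 + 5.8395 + 9.5714) = 98.2237 / 29.2859 = 3.35396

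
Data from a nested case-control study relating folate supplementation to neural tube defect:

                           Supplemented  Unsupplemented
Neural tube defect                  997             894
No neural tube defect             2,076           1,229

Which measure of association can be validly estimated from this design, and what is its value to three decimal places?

0.660

Reading the table with exposure as columns: a = 997 (Supplemented, case), b = 2076 (Supplemented, non-case), c = 894 (Unsupplemented, case), d = 1229.
This is a nested case-control study: participants were sampled on outcome status, so risks in the source population cannot be estimated directly — relative risk is not valid here. The odds ratio is the appropriate measure.
OR = (a·d)/(b·c) = (997 × 1229) / (2076 × 894) = 1225313 / 1855944 = 0.66021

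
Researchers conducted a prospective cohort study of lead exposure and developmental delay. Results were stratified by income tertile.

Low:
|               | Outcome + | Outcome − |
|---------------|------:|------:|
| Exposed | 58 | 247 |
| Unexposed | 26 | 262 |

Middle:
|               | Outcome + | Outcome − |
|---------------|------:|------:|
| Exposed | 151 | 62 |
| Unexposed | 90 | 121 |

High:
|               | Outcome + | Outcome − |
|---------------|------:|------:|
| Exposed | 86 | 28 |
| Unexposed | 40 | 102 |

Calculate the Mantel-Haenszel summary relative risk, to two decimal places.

RR_MH = Σ(aᵢ·n₀ᵢ/nᵢ) / Σ(cᵢ·n₁ᵢ/nᵢ), with n₁ᵢ = aᵢ+bᵢ (exposed), n₀ᵢ = cᵢ+dᵢ (unexposed), nᵢ = n₁ᵢ+n₀ᵢ.
Stratum 1 (Low): n₁ = 305, n₀ = 288, n = 593; a·n₀/n = 58·288/593 = 28.1686; c·n₁/n = 26·305/593 = 13.3727
Stratum 2 (Middle): n₁ = 213, n₀ = 211, n = 424; a·n₀/n = 151·211/424 = 75.1439; c·n₁/n = 90·213/424 = 45.2123
Stratum 3 (High): n₁ = 114, n₀ = 142, n = 256; a·n₀/n = 86·142/256 = 47.7031; c·n₁/n = 40·114/256 = 17.8125
RR_MH = (28.1686 + 75.1439 + 47.7031) / (13.3727 + 45.2123 + 17.8125) = 151.0156 / 76.3974 = 1.97671

1.98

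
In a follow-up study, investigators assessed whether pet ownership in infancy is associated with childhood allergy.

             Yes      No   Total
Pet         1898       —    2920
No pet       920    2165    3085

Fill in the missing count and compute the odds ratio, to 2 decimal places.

4.37

The missing cell is in the exposed row: 2920 − 1898 = 1022.
So a = 1898, b = 1022, c = 920, d = 2165.
OR = (a·d)/(b·c) = (1898 × 2165) / (1022 × 920) = 4109170 / 940240 = 4.37034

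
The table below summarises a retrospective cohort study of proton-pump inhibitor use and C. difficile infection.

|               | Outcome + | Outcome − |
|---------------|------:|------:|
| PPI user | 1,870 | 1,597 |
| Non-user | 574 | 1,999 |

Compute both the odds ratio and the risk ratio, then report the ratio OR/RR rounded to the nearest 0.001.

1.687

Cells: a = 1870, b = 1597, c = 574, d = 1999.
OR = (1870·1999)/(1597·574) = 3738130/916678 = 4.07791
Risk in exposed = 1870/3467 = 0.53937; risk in unexposed = 574/2573 = 0.22309; RR = 2.41777
OR/RR = 4.07791 / 2.41777 = 1.68664
The outcome is not rare, so the OR lies further from 1 than the RR.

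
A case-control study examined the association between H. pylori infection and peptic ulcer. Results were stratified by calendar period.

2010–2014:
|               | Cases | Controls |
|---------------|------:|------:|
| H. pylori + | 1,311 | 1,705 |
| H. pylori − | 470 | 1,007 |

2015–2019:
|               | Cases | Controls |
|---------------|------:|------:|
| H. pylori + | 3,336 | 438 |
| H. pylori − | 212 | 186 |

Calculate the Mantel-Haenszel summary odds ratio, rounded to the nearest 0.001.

OR_MH = Σ(aᵢdᵢ/nᵢ) / Σ(bᵢcᵢ/nᵢ), where nᵢ is the stratum total.
Stratum 1 (2010–2014): n = 4493; a·d/n = 1311·1007/4493 = 293.8297; b·c/n = 1705·470/4493 = 178.3552
Stratum 2 (2015–2019): n = 4172; a·d/n = 3336·186/4172 = 148.7287; b·c/n = 438·212/4172 = 22.2570
OR_MH = (293.8297 + 148.7287) / (178.3552 + 22.2570) = 442.5584 / 200.6122 = 2.20604

2.206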